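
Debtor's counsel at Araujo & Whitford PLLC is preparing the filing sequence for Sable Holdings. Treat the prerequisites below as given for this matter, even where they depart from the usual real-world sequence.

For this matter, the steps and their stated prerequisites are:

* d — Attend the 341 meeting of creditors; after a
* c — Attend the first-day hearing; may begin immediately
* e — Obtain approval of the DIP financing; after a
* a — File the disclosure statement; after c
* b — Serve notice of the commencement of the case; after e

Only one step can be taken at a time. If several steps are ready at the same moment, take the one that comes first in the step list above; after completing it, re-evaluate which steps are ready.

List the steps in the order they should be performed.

c, a, d, e, b

c is the only step with nothing outstanding, so it goes first.
a needed c, now all done → a.
Ready: d and e. d is listed earlier → d.
e is the only step now ready → e.
Next only b has its prerequisites met → b.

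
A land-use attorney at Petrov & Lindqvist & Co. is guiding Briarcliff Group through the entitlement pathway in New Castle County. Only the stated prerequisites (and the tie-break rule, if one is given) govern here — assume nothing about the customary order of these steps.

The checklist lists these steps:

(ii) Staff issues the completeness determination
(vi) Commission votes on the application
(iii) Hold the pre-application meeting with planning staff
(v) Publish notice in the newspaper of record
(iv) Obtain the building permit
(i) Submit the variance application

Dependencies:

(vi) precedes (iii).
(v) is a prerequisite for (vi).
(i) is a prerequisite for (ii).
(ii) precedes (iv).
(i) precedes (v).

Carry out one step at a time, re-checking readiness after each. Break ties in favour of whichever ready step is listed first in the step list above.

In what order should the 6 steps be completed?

(i) → (ii) → (v) → (vi) → (iii) → (iv)

(i) is the only step with nothing outstanding, so it goes first.
Ready: (ii) and (v). (ii) is listed earlier → (ii).
Ready: (v) and (iv). (v) is listed earlier → (v).
(vi) now also ready, so the ready set is {(vi), (iv)}; (vi) is listed earlier → (vi).
(iii) now also ready, so the ready set is {(iii), (iv)}; (iii) is listed earlier → (iii).
(iv) is the only step now ready → (iv).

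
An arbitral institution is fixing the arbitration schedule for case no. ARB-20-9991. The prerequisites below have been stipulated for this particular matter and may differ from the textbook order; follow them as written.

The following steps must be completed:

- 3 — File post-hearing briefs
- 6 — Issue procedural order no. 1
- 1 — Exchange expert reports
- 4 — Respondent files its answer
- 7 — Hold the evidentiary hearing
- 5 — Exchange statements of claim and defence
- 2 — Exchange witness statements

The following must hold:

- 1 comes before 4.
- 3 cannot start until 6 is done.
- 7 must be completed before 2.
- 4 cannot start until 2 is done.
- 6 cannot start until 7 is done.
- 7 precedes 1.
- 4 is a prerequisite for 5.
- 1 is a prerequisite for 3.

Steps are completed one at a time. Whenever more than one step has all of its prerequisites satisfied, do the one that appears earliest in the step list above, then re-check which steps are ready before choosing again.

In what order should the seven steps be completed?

7, 6, 1, 3, 2, 4, 5

7 is the only step with nothing outstanding, so it goes first.
Now 6, 1 and 2 have their prerequisites met. 6 is listed earlier, so 6 next.
1 and 2 are both available; 1 is listed earlier → 1.
Now 3 and 2 have their prerequisites met. 3 is listed earlier, so 3 next.
2 is the only step now ready → 2.
4 is the only step now ready → 4.
5 needed 4, now all done → 5.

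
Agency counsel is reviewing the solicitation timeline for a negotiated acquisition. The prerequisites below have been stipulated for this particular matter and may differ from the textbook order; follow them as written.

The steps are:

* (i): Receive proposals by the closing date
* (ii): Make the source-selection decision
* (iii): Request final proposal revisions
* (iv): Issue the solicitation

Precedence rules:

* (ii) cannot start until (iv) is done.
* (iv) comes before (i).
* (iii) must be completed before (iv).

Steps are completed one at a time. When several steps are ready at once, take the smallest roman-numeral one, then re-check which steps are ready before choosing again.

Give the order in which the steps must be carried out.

(iii) has no prerequisites → (iii) first.
That leaves (iv) as the only ready step → (iv).
(i) and (ii) are both available; (i) has the earlier label → (i).
That leaves (ii) as the only ready step → (ii).

(iii) → (iv) → (i) → (ii)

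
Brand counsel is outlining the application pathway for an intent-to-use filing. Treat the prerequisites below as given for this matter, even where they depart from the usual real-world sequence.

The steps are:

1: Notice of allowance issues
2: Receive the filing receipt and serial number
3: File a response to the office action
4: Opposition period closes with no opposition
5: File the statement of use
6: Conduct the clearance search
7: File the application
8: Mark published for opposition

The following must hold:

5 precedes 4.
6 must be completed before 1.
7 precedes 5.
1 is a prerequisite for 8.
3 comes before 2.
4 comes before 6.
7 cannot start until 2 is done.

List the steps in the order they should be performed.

3, 2, 7, 5, 4, 6, 1, 8

3 is the only step with nothing outstanding, so it goes first.
2 is the only step now ready → 2.
7 needed 2, now all done → 7.
5 is the only step now ready → 5.
Next only 4 has its prerequisites met → 4.
6 needed 4, now all done → 6.
That leaves 1 as the only ready step → 1.
8 needed 1, now all done → 8.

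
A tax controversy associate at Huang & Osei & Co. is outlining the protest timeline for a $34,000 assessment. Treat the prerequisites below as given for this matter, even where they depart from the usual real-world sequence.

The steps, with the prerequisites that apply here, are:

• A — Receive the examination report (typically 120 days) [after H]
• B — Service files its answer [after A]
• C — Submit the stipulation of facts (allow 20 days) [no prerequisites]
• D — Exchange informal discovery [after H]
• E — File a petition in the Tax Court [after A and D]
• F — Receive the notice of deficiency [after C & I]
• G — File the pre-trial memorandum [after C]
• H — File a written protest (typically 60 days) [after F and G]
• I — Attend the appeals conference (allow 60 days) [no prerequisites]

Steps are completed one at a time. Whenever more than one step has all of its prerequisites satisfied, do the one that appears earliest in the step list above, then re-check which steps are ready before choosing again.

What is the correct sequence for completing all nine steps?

Nothing is required for C and I. C is listed earlier → C first.
G now also ready, so the ready set is {G, I}; G is listed earlier → G.
That leaves I as the only ready step → I.
Next only F has its prerequisites met → F.
Next only H has its prerequisites met → H.
A and D are both available; A is listed earlier → A.
B now also ready, so the ready set is {B, D}; B is listed earlier → B.
D needed H, now all done → D.
Next only E has its prerequisites met → E.

C, G, I, F, H, A, B, D, E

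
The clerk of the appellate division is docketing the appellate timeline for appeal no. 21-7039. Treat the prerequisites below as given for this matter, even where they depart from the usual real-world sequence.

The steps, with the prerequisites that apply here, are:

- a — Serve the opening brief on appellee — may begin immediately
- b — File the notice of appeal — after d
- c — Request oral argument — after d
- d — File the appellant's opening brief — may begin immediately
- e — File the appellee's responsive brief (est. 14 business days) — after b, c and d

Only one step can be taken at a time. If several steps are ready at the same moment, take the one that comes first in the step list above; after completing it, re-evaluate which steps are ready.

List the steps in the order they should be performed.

a and d have no prerequisites; a is listed earlier, so a is first.
That leaves d as the only ready step → d.
Now b and c have their prerequisites met. b is listed earlier, so b next.
Next only c has its prerequisites met → c.
e needed b, c and d, now all done → e.

a → d → b → c → e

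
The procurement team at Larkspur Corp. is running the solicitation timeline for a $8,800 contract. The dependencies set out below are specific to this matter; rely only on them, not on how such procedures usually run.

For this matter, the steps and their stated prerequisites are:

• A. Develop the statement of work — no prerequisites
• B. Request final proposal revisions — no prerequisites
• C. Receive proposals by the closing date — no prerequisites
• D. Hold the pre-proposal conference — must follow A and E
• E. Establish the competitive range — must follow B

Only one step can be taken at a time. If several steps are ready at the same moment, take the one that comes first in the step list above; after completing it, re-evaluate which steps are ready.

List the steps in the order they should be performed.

A → B → C → E → D

A, B and C have no prerequisites; A is listed earlier, so A is first.
Now B and C have their prerequisites met. B is listed earlier, so B next.
Now C and E have their prerequisites met. C is listed earlier, so C next.
E is the only step now ready → E.
Next only D has its prerequisites met → D.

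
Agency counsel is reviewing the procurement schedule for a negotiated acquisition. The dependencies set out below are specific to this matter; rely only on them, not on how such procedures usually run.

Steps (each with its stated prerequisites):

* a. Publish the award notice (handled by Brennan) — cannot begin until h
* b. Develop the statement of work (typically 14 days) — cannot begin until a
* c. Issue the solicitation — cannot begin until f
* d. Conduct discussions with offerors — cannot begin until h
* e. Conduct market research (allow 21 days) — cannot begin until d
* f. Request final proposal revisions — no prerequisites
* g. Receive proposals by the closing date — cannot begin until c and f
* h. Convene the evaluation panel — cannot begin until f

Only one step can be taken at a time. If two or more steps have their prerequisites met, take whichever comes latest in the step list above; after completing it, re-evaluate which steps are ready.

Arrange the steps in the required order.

f is the only step with nothing outstanding, so it goes first.
Now h and c have their prerequisites met. h is listed later, so h next.
d and a now also ready, so the ready set is {d, c, a}; d is listed later → d.
e now also ready, so the ready set is {e, c, a}; e is listed later → e.
Ready: c and a. c is listed later → c.
g now also ready, so the ready set is {g, a}; g is listed later → g.
Next only a has its prerequisites met → a.
b is the only step now ready → b.

f, h, d, e, c, g, a, b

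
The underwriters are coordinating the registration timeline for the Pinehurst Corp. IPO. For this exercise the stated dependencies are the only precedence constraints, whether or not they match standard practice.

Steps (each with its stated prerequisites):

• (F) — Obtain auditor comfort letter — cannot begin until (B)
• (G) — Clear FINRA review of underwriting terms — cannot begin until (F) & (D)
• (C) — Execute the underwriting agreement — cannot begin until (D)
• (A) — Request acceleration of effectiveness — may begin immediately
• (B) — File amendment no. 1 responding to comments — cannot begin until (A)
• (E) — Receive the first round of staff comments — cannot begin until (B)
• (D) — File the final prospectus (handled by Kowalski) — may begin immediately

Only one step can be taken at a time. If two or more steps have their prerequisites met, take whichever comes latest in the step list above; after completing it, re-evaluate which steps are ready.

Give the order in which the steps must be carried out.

(D) (A) (B) (E) (C) (F) (G)

(D) and (A) have no prerequisites; (D) is listed later, so (D) is first.
Ready: (A) and (C). (A) is listed later → (A).
(B) and (C) are both available; (B) is listed later → (B).
(E) and (F) now also ready, so the ready set is {(E), (C), (F)}; (E) is listed later → (E).
Now (C) and (F) have their prerequisites met. (C) is listed later, so (C) next.
(F) is the only step now ready → (F).
(G) is the only step now ready → (G).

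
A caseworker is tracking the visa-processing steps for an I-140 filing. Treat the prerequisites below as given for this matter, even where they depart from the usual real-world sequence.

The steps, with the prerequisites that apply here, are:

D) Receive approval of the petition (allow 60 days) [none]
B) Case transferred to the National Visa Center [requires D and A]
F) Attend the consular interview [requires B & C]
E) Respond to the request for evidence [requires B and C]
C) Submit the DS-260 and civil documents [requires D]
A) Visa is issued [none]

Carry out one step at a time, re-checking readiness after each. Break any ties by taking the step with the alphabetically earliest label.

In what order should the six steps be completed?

A, D, B, C, E, F

A and D have no prerequisites; A has the earlier label, so A is first.
D is the only step now ready → D.
B and C are both available; B has the earlier label → B.
That leaves C as the only ready step → C.
Now E and F have their prerequisites met. E has the earlier label, so E next.
Next only F has its prerequisites met → F.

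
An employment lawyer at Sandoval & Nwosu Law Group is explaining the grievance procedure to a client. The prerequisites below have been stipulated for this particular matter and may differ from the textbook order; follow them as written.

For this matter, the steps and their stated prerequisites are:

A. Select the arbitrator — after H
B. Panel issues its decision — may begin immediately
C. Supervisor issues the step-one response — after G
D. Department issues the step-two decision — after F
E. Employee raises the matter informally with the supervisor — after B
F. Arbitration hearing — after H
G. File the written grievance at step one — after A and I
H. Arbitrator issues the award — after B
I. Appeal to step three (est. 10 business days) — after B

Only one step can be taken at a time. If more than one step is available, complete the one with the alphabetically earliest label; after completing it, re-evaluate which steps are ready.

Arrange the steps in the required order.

B is the only step with nothing outstanding, so it goes first.
Ready: E, H and I. E has the earlier label → E.
Ready: H and I. H has the earlier label → H.
Ready: A, F and I. A has the earlier label → A.
Now F and I have their prerequisites met. F has the earlier label, so F next.
D and I are both available; D has the earlier label → D.
I needed B, now all done → I.
Next only G has its prerequisites met → G.
C needed G, now all done → C.

B, E, H, A, F, D, I, G, C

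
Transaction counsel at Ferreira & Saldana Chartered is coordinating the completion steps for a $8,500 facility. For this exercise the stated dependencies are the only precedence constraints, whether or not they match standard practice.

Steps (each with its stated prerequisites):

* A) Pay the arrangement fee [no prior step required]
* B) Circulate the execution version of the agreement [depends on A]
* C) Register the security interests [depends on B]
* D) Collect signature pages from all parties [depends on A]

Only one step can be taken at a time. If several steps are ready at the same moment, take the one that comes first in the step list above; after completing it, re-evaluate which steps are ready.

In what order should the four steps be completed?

A, B, C, D

Only A has no prerequisites, so it is first.
B and D are both available; B is listed earlier → B.
C now also ready, so the ready set is {C, D}; C is listed earlier → C.
D needed A, now all done → D.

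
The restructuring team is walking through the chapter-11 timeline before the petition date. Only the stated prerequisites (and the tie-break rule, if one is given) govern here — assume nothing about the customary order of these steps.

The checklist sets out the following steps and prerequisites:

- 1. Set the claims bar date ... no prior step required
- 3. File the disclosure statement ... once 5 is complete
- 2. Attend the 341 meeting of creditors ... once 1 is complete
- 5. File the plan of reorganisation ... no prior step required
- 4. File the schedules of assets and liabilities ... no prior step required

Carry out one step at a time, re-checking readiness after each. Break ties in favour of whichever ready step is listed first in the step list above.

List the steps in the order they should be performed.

1, 2, 5, 3, 4

1, 5 and 4 have no prerequisites; 1 is listed earlier, so 1 is first.
2 now also ready, so the ready set is {2, 5, 4}; 2 is listed earlier → 2.
Ready: 5 and 4. 5 is listed earlier → 5.
3 and 4 are both available; 3 is listed earlier → 3.
Next only 4 has its prerequisites met → 4.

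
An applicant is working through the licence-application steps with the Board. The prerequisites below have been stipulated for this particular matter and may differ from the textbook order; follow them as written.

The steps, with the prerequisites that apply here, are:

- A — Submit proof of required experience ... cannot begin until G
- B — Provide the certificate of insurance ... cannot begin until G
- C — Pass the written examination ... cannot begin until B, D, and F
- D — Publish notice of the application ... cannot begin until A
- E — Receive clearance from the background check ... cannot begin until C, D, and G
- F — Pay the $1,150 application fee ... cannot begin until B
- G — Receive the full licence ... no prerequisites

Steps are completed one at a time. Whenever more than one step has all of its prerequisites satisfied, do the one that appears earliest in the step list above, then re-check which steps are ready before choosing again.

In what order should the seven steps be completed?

Only G has no prerequisites, so it is first.
A and B are both available; A is listed earlier → A.
Now B and D have their prerequisites met. B is listed earlier, so B next.
Now D and F have their prerequisites met. D is listed earlier, so D next.
That leaves F as the only ready step → F.
C needed B, D and F, now all done → C.
That leaves E as the only ready step → E.

G A B D F C E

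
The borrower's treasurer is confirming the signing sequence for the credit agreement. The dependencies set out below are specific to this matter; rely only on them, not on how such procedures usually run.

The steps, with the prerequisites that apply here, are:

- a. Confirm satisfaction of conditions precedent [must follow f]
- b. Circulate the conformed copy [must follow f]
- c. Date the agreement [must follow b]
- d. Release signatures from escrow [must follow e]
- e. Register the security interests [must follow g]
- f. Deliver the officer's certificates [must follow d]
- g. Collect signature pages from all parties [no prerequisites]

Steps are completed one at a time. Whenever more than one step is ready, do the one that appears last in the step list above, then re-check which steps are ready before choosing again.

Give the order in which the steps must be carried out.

g is the only step with nothing outstanding, so it goes first.
Next only e has its prerequisites met → e.
d needed e, now all done → d.
f needed d, now all done → f.
Now b and a have their prerequisites met. b is listed later, so b next.
c now also ready, so the ready set is {c, a}; c is listed later → c.
Next only a has its prerequisites met → a.

g, e, d, f, b, c, a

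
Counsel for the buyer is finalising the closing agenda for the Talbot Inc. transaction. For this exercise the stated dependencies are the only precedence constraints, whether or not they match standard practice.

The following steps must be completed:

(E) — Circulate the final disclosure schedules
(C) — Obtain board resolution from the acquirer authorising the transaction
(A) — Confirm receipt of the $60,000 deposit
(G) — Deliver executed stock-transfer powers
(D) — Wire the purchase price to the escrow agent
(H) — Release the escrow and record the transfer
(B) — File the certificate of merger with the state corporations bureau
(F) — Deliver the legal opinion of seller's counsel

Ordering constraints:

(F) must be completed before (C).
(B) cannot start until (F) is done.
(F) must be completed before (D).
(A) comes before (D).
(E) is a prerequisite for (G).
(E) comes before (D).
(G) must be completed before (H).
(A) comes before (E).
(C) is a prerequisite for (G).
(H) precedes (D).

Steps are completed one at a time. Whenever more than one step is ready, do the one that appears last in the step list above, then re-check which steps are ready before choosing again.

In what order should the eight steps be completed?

(F), (B), (A), (C), (E), (G), (H), (D)

Nothing is required for (F) and (A). (F) is listed later → (F) first.
(B) and (C) now also ready, so the ready set is {(B), (A), (C)}; (B) is listed later → (B).
Ready: (A) and (C). (A) is listed later → (A).
(E) now also ready, so the ready set is {(C), (E)}; (C) is listed later → (C).
(E) needed (A), now all done → (E).
(G) needed (C) and (E), now all done → (G).
(H) is the only step now ready → (H).
That leaves (D) as the only ready step → (D).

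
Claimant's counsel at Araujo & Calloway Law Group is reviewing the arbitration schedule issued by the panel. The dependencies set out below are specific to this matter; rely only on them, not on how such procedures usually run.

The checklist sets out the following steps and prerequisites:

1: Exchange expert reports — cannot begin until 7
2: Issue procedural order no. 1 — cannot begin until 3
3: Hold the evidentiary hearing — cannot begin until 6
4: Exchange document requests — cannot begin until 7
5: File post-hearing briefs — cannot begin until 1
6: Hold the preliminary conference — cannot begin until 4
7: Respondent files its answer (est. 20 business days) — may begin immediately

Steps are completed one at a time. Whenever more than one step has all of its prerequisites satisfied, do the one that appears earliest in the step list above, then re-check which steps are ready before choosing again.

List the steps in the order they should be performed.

Only 7 has no prerequisites, so it is first.
Now 1 and 4 have their prerequisites met. 1 is listed earlier, so 1 next.
4 and 5 are both available; 4 is listed earlier → 4.
6 now also ready, so the ready set is {5, 6}; 5 is listed earlier → 5.
6 is the only step now ready → 6.
Next only 3 has its prerequisites met → 3.
2 needed 3, now all done → 2.

7 → 1 → 4 → 5 → 6 → 3 → 2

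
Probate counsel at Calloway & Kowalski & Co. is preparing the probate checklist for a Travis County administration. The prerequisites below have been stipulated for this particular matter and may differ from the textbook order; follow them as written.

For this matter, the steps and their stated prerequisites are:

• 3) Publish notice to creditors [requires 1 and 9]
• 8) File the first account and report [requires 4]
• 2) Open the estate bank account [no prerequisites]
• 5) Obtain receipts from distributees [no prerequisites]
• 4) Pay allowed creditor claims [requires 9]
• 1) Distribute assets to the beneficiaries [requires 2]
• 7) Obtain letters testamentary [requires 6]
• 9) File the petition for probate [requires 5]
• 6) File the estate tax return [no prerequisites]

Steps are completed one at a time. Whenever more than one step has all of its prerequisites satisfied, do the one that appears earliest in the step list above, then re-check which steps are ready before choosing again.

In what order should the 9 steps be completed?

2 5 1 9 3 4 8 6 7

Nothing is required for 2, 5 and 6. 2 is listed earlier → 2 first.
1 now also ready, so the ready set is {5, 1, 6}; 5 is listed earlier → 5.
Now 1, 9 and 6 have their prerequisites met. 1 is listed earlier, so 1 next.
Now 9 and 6 have their prerequisites met. 9 is listed earlier, so 9 next.
3 and 4 now also ready, so the ready set is {3, 4, 6}; 3 is listed earlier → 3.
Ready: 4 and 6. 4 is listed earlier → 4.
Now 8 and 6 have their prerequisites met. 8 is listed earlier, so 8 next.
That leaves 6 as the only ready step → 6.
Next only 7 has its prerequisites met → 7.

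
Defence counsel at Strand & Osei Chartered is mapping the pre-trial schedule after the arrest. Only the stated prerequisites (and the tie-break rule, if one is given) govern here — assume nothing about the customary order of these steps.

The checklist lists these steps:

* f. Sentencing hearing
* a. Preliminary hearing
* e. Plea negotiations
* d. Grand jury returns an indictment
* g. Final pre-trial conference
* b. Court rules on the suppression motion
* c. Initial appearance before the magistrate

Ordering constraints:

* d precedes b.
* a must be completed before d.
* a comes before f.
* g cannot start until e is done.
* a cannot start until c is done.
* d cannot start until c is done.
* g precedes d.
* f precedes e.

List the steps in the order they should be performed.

c, a, f, e, g, d, b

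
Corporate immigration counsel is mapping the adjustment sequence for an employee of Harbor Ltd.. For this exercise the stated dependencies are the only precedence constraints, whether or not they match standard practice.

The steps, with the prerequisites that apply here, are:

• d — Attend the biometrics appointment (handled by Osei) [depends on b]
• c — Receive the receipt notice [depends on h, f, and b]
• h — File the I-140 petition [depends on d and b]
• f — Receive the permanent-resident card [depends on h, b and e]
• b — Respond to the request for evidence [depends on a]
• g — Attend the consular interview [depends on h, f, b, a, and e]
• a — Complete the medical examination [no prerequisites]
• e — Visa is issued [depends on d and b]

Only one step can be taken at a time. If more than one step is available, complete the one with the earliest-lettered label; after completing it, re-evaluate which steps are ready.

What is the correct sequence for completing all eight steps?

a b d e h f c g

a has no prerequisites → a first.
That leaves b as the only ready step → b.
d needed b, now all done → d.
e and h are both available; e has the earlier label → e.
Next only h has its prerequisites met → h.
f needed b, e and h, now all done → f.
c and g are both available; c has the earlier label → c.
g is the only step now ready → g.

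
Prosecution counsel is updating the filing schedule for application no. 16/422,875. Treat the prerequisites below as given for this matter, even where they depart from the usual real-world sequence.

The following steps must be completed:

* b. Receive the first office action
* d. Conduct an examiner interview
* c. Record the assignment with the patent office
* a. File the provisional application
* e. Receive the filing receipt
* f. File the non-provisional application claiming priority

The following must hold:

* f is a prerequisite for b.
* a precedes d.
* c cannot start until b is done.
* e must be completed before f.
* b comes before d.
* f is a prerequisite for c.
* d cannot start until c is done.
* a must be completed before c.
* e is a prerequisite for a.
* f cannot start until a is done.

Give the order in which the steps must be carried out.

e a f b c d

e has no prerequisites → e first.
a needed e, now all done → a.
Next only f has its prerequisites met → f.
b needed f, now all done → b.
Next only c has its prerequisites met → c.
Next only d has its prerequisites met → d.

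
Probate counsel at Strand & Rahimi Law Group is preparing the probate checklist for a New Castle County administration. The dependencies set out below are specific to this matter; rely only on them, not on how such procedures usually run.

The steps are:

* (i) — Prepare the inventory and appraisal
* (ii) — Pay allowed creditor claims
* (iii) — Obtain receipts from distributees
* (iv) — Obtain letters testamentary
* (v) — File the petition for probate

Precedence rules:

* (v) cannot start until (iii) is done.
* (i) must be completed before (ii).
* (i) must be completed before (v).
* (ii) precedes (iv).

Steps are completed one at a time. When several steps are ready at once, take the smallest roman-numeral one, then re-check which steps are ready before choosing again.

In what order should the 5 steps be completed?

Nothing is required for (i) and (iii). (i) has the earlier label → (i) first.
(ii) now also ready, so the ready set is {(ii), (iii)}; (ii) has the earlier label → (ii).
Now (iii) and (iv) have their prerequisites met. (iii) has the earlier label, so (iii) next.
Ready: (iv) and (v). (iv) has the earlier label → (iv).
Next only (v) has its prerequisites met → (v).

(i), (ii), (iii), (iv), (v)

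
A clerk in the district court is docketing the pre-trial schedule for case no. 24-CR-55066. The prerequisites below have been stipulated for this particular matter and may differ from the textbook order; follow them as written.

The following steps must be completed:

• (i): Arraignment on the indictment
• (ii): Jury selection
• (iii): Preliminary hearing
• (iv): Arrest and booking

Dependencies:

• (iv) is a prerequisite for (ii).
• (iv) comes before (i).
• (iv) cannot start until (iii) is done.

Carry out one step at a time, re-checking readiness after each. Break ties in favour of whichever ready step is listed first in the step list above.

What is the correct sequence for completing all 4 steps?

(iii), (iv), (i), (ii)

Only (iii) has no prerequisites, so it is first.
(iv) is the only step now ready → (iv).
Ready: (i) and (ii). (i) is listed earlier → (i).
(ii) is the only step now ready → (ii).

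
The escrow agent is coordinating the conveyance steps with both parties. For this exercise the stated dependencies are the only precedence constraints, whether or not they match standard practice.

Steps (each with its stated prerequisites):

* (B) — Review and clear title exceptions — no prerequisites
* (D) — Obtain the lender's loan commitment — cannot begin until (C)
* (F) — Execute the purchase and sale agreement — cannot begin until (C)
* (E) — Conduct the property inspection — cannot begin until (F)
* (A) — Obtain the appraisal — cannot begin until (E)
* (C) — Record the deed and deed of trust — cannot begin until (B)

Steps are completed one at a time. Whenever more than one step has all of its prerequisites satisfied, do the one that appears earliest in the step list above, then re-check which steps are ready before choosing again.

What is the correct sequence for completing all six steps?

(B) has no prerequisites → (B) first.
(C) needed (B), now all done → (C).
Ready: (D) and (F). (D) is listed earlier → (D).
Next only (F) has its prerequisites met → (F).
That leaves (E) as the only ready step → (E).
(A) needed (E), now all done → (A).

(B), (C), (D), (F), (E), (A)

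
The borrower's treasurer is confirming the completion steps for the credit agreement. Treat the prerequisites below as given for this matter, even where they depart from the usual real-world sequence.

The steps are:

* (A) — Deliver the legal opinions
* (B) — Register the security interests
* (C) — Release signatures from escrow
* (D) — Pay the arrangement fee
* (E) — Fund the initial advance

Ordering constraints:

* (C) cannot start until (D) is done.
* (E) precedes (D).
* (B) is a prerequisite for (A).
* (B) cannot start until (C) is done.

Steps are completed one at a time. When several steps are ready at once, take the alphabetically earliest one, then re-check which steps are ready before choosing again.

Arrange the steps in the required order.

(E) is the only step with nothing outstanding, so it goes first.
(D) needed (E), now all done → (D).
(C) needed (D), now all done → (C).
(B) needed (C), now all done → (B).
That leaves (A) as the only ready step → (A).

(E) (D) (C) (B) (A)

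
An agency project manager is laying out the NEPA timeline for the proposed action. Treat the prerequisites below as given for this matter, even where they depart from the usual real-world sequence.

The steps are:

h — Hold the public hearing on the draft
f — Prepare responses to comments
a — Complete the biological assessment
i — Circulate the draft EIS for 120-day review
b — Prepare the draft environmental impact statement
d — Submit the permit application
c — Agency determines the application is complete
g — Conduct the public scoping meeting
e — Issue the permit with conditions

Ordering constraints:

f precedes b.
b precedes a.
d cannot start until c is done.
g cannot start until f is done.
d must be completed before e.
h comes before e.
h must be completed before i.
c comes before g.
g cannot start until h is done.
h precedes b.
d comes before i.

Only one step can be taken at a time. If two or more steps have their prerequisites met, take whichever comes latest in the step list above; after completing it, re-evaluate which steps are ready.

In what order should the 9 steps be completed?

c, d, f, h, e, g, b, i, a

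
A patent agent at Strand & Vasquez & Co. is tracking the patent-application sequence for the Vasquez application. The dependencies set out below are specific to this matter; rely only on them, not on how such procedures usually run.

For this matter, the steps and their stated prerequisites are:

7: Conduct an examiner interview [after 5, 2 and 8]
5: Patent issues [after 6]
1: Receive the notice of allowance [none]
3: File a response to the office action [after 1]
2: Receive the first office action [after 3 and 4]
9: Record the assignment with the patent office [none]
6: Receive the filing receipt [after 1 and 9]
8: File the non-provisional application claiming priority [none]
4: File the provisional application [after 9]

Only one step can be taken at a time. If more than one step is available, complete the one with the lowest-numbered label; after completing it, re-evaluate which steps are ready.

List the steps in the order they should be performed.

1, 3, 8, 9, 4, 2, 6, 5, 7

1, 8 and 9 have no prerequisites; 1 has the earlier label, so 1 is first.
3 now also ready, so the ready set is {3, 8, 9}; 3 has the earlier label → 3.
Now 8 and 9 have their prerequisites met. 8 has the earlier label, so 8 next.
That leaves 9 as the only ready step → 9.
Now 4 and 6 have their prerequisites met. 4 has the earlier label, so 4 next.
2 now also ready, so the ready set is {2, 6}; 2 has the earlier label → 2.
6 is the only step now ready → 6.
Next only 5 has its prerequisites met → 5.
7 needed 2, 5 and 8, now all done → 7.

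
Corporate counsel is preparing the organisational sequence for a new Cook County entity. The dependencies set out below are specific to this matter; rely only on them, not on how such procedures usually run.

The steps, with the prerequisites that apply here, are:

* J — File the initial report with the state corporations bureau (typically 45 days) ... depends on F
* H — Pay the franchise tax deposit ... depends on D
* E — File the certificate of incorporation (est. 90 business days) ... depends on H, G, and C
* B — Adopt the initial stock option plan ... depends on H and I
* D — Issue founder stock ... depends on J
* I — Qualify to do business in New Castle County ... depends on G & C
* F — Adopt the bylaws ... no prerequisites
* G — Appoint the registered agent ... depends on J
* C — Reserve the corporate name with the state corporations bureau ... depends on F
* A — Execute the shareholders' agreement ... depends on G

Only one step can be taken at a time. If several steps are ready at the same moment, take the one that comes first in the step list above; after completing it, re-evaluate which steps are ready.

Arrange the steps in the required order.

F → J → D → H → G → C → E → I → B → A

F has no prerequisites → F first.
Now J and C have their prerequisites met. J is listed earlier, so J next.
D and G now also ready, so the ready set is {D, G, C}; D is listed earlier → D.
Now H, G and C have their prerequisites met. H is listed earlier, so H next.
Now G and C have their prerequisites met. G is listed earlier, so G next.
A now also ready, so the ready set is {C, A}; C is listed earlier → C.
E and I now also ready, so the ready set is {E, I, A}; E is listed earlier → E.
Ready: I and A. I is listed earlier → I.
Now B and A have their prerequisites met. B is listed earlier, so B next.
A is the only step now ready → A.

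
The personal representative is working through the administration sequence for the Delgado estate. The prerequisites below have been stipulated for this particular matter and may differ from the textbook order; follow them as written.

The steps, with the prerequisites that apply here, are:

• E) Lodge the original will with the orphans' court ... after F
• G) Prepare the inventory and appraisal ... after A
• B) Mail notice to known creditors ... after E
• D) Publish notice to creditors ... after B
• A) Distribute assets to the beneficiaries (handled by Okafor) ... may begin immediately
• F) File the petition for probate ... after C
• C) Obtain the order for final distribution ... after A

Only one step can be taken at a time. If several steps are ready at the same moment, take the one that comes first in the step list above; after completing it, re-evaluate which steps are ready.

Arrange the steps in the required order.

A, G, C, F, E, B, D

Only A has no prerequisites, so it is first.
Now G and C have their prerequisites met. G is listed earlier, so G next.
C needed A, now all done → C.
F is the only step now ready → F.
E needed F, now all done → E.
B is the only step now ready → B.
That leaves D as the only ready step → D.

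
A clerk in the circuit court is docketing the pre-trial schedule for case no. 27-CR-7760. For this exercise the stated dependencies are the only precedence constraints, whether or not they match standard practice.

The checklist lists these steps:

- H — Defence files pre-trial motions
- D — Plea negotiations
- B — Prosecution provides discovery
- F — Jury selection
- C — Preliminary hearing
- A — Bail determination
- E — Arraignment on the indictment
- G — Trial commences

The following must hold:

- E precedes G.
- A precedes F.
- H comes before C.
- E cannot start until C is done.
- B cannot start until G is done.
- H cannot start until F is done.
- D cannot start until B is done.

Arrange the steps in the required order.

A F H C E G B D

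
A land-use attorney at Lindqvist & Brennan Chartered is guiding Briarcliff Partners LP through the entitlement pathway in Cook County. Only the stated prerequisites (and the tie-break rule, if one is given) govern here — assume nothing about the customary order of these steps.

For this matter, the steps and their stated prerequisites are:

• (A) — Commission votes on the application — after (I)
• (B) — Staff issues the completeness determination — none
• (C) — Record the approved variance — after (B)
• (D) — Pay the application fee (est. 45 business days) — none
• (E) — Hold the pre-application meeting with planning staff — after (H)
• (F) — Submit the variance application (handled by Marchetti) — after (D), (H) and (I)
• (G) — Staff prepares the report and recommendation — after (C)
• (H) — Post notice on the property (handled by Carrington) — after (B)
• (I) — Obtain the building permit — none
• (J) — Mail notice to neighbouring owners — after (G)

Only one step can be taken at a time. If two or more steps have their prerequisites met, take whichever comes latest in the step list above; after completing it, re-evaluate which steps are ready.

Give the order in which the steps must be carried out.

(I), (D), (B), (H), (F), (E), (C), (G), (J), (A)

(I), (D) and (B) have no prerequisites; (I) is listed later, so (I) is first.
(D), (B) and (A) are all available; (D) is listed later → (D).
Ready: (B) and (A). (B) is listed later → (B).
(H) and (C) now also ready, so the ready set is {(H), (C), (A)}; (H) is listed later → (H).
Ready: (F), (E), (C) and (A). (F) is listed later → (F).
Now (E), (C) and (A) have their prerequisites met. (E) is listed later, so (E) next.
Ready: (C) and (A). (C) is listed later → (C).
(G) and (A) are both available; (G) is listed later → (G).
(J) and (A) are both available; (J) is listed later → (J).
That leaves (A) as the only ready step → (A).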